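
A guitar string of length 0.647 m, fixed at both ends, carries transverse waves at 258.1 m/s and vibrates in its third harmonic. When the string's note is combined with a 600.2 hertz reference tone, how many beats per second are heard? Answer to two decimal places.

1.82 Hz

For a string fixed at both ends, f_n = n·v/(2L) = 3·258.1/(2·0.647) = 598.3771 Hz.
f_beat = |598.3771 − 600.2| = 1.82 Hz.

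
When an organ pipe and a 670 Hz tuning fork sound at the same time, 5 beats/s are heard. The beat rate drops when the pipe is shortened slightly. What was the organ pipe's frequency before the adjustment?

665 Hz

|f − 670| = 5, so the organ pipe was at either 665 Hz or 675 Hz.
A shorter pipe has a higher fundamental; the adjustment raises the organ pipe's frequency.
The beat rate fell, so the adjustment moved the organ pipe toward 670 Hz — it must have started below the reference.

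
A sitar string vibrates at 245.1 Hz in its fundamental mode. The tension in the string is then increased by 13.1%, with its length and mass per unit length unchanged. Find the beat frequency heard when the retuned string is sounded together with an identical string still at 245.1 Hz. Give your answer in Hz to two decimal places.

For a string, f ∝ √T, so the new frequency is 245.1·√1.131 = 260.6601 Hz.
f_beat = |260.6601 − 245.1| = 15.56 Hz.

15.56 Hz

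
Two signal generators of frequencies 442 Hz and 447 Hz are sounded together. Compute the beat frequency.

5 Hz

f_beat = |f₁ − f₂|.
|442 − 447| = 5 Hz.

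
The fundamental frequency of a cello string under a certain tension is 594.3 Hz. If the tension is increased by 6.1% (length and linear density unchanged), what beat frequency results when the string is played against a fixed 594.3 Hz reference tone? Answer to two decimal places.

For a string, f ∝ √T, so the new frequency is 594.3·√1.061 = 612.1578 Hz.
f_beat = |612.1578 − 594.3| = 17.86 Hz.

17.86 Hz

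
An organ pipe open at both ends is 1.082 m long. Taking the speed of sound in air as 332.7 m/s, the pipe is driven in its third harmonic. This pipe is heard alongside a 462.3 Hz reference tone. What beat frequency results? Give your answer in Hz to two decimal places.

1.07 Hz

Open pipe: f_n = n·v/(2L) = 3·332.7/(2·1.082) = 461.2292 Hz.
f_beat = |461.2292 − 462.3| = 1.07 Hz.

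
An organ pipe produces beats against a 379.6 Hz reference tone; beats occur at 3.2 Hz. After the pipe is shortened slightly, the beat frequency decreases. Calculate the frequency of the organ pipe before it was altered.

|f − 379.6| = 3.2, so the organ pipe was at either 376.4 Hz or 382.8 Hz.
A shorter pipe has a higher fundamental; the adjustment raises the organ pipe's frequency.
The beat rate fell, so the adjustment moved the organ pipe toward 379.6 Hz — it must have started below the reference.

376.4 Hz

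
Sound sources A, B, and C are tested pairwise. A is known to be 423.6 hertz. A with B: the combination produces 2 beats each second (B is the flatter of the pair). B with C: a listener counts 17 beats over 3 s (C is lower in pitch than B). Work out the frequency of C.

B is below A, so f_B = 423.6 − 2 = 421.6 Hz.
B–C: Beat frequency = 17/3 = 5.6667 Hz.
C is below B, so f_C = 421.6 − 5.6667 = 415.9333 Hz.

415.9333 Hz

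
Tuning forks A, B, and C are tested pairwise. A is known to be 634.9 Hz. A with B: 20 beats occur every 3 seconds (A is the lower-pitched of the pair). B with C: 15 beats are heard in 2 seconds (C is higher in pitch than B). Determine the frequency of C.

A–B: Beat frequency = 20/3 = 6.6667 Hz.
B is above A, so f_B = 634.9 + 6.6667 = 641.5667 Hz.
B–C: Beat frequency = 15/2 = 7.5 Hz.
C is above B, so f_C = 641.5667 + 7.5 = 649.0667 Hz.

649.0667 Hz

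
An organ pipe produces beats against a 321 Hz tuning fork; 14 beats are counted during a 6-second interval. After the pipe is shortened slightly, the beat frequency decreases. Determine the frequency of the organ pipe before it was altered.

Beat frequency = 14/6 = 2.3333 Hz.
|f − 321| = 2.3333, so the organ pipe was at either 318.6667 Hz or 323.3333 Hz.
A shorter pipe has a higher fundamental; the adjustment raises the organ pipe's frequency.
The beat rate fell, so the adjustment moved the organ pipe toward 321 Hz — it must have started below the reference.

318.6667 Hz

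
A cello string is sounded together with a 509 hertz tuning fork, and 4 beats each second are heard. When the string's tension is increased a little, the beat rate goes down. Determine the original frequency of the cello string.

|f − 509| = 4, so the cello string was at either 505 Hz or 513 Hz.
Higher tension means higher frequency; the adjustment raises the cello string's frequency.
The beat rate fell, so the adjustment moved the cello string toward 509 Hz — it must have started below the reference.

505 Hz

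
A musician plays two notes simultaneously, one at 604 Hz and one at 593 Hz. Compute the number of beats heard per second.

11 Hz

f_beat = |f₁ − f₂|.
|604 − 593| = 11 Hz.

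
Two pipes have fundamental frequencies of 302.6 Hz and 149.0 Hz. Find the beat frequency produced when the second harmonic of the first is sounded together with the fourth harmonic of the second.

Second harmonic of the first: 2·302.6 = 605.2 Hz.
Fourth harmonic of the second: 4·149.0 = 596.0 Hz.
f_beat = |605.2 − 596.0| = 9.2 Hz.

9.2 Hz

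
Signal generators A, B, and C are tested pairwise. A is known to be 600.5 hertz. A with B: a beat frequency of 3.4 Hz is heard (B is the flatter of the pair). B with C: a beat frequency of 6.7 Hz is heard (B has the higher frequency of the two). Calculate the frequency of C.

B is below A, so f_B = 600.5 − 3.4 = 597.1 Hz.
C is below B, so f_C = 597.1 − 6.7 = 590.4 Hz.

590.4 Hz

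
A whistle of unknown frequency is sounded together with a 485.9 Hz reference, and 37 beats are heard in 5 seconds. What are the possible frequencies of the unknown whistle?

Beat frequency = 37/5 = 7.4 Hz.
|f − 485.9| = 7.4, so f = 485.9 ± 7.4.

478.5 Hz or 493.3 Hz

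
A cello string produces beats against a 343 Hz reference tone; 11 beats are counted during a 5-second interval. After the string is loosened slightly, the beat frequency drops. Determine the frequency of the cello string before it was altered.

Beat frequency = 11/5 = 2.2 Hz.
|f − 343| = 2.2, so the cello string was at either 340.8 Hz or 345.2 Hz.
Reducing tension lowers a string's frequency; the adjustment lowers the cello string's frequency.
The beat rate fell, so the adjustment moved the cello string toward 343 Hz — it must have started above the reference.

345.2 Hz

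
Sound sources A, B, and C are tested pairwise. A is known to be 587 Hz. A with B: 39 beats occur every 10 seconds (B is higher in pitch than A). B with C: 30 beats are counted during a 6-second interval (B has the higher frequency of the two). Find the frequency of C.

585.9 Hz

A–B: Beat frequency = 39/10 = 3.9 Hz.
B is above A, so f_B = 587 + 3.9 = 590.9 Hz.
B–C: Beat frequency = 30/6 = 5 Hz.
C is below B, so f_C = 590.9 − 5 = 585.9 Hz.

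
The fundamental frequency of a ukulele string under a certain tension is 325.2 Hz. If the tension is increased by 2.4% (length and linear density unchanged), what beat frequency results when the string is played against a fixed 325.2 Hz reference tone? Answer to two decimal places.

For a string, f ∝ √T, so the new frequency is 325.2·√1.024 = 329.0793 Hz.
f_beat = |329.0793 − 325.2| = 3.88 Hz.

3.88 Hz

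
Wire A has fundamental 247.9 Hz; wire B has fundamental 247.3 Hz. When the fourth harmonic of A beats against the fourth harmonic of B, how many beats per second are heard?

2.4 Hz

Fourth harmonic of the first: 4·247.9 = 991.6 Hz.
Fourth harmonic of the second: 4·247.3 = 989.2 Hz.
f_beat = |991.6 − 989.2| = 2.4 Hz.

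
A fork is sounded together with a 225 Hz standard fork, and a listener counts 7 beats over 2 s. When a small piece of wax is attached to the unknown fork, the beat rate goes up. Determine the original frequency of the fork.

Beat frequency = 7/2 = 3.5 Hz.
|f − 225| = 3.5, so the fork was at either 221.5 Hz or 228.5 Hz.
Loading a fork with wax lowers its frequency; the adjustment lowers the fork's frequency.
The beat rate rose, so the adjustment moved the fork further from 225 Hz — it was already below the reference.

221.5 Hz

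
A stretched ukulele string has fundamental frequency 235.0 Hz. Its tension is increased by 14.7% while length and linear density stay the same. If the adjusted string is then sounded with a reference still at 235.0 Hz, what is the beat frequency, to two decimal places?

For a string, f ∝ √T, so the new frequency is 235.0·√1.147 = 251.6805 Hz.
f_beat = |251.6805 − 235.0| = 16.68 Hz.

16.68 Hz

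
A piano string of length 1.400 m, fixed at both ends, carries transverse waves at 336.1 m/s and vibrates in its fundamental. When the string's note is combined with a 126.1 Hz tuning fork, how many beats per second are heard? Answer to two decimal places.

For a string fixed at both ends, f_n = n·v/(2L) = 1·336.1/(2·1.400) = 120.0357 Hz.
f_beat = |120.0357 − 126.1| = 6.06 Hz.

6.06 Hz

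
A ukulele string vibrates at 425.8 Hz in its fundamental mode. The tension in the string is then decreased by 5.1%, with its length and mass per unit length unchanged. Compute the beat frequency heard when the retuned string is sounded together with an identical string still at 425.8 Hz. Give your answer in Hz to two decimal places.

For a string, f ∝ √T, so the new frequency is 425.8·√0.949 = 414.8000 Hz.
f_beat = |414.8000 − 425.8| = 11.00 Hz.

11.00 Hz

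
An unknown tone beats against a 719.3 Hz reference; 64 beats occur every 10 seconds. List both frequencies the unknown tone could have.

712.9 Hz or 725.7 Hz

Beat frequency = 64/10 = 6.4 Hz.
|f − 719.3| = 6.4, so f = 719.3 ± 6.4.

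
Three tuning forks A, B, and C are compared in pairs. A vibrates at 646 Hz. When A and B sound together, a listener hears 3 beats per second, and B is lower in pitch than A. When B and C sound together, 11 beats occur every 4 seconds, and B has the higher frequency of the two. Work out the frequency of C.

B is below A, so f_B = 646 − 3 = 643 Hz.
B–C: Beat frequency = 11/4 = 2.75 Hz.
C is below B, so f_C = 643 − 2.75 = 640.25 Hz.

640.25 Hz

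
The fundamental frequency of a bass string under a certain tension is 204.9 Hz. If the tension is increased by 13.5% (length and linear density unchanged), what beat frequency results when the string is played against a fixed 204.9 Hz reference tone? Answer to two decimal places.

13.39 Hz

For a string, f ∝ √T, so the new frequency is 204.9·√1.135 = 218.2930 Hz.
f_beat = |218.2930 − 204.9| = 13.39 Hz.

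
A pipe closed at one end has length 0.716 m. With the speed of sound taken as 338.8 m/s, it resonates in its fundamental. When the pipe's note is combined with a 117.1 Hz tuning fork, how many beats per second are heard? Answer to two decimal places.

1.20 Hz

Closed pipe (odd harmonics): f_n = n·v/(4L) = 1·338.8/(4·0.716) = 118.2961 Hz.
f_beat = |118.2961 − 117.1| = 1.20 Hz.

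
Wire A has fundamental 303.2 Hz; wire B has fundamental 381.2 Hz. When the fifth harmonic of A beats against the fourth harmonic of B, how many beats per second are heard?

Fifth harmonic of the first: 5·303.2 = 1516.0 Hz.
Fourth harmonic of the second: 4·381.2 = 1524.8 Hz.
f_beat = |1516.0 − 1524.8| = 8.8 Hz.

8.8 Hz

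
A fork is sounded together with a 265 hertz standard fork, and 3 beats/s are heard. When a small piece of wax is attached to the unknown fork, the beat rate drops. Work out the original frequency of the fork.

268 Hz

|f − 265| = 3, so the fork was at either 262 Hz or 268 Hz.
Loading a fork with wax lowers its frequency; the adjustment lowers the fork's frequency.
The beat rate fell, so the adjustment moved the fork toward 265 Hz — it must have started above the reference.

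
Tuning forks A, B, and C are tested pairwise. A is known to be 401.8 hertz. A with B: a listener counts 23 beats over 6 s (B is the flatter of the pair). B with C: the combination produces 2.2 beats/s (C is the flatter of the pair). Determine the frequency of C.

395.7667 Hz

A–B: Beat frequency = 23/6 = 3.8333 Hz.
B is below A, so f_B = 401.8 − 3.8333 = 397.9667 Hz.
C is below B, so f_C = 397.9667 − 2.2 = 395.7667 Hz.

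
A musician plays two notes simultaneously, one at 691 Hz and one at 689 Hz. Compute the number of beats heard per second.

The beat frequency equals the magnitude of the frequency difference.
|691 − 689| = 2 Hz.

2 Hz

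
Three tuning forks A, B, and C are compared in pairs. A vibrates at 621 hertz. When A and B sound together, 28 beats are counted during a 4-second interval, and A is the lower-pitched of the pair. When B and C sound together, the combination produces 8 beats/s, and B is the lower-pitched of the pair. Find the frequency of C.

636 Hz

A–B: Beat frequency = 28/4 = 7 Hz.
B is above A, so f_B = 621 + 7 = 628 Hz.
C is above B, so f_C = 628 + 8 = 636 Hz.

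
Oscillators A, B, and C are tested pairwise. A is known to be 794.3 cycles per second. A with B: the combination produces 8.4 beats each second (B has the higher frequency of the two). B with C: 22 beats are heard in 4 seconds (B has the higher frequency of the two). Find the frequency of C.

B is above A, so f_B = 794.3 + 8.4 = 802.7 Hz.
B–C: Beat frequency = 22/4 = 5.5 Hz.
C is below B, so f_C = 802.7 − 5.5 = 797.2 Hz.

797.2 Hz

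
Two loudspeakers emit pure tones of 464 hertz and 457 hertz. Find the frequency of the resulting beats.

7 Hz

f_beat = |f₁ − f₂|.
|464 − 457| = 7 Hz.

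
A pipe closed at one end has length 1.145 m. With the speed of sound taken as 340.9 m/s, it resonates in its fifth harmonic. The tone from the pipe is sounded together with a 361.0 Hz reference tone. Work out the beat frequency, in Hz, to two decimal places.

11.16 Hz

Closed pipe (odd harmonics): f_n = n·v/(4L) = 5·340.9/(4·1.145) = 372.1616 Hz.
f_beat = |372.1616 − 361.0| = 11.16 Hz.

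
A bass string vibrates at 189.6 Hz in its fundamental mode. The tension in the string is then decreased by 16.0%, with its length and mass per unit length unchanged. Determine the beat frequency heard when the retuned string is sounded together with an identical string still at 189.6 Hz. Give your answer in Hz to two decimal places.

For a string, f ∝ √T, so the new frequency is 189.6·√0.840 = 173.7713 Hz.
f_beat = |173.7713 − 189.6| = 15.83 Hz.

15.83 Hz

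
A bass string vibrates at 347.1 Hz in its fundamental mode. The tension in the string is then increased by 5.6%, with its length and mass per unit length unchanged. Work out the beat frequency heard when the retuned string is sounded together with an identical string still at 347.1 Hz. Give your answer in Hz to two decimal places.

9.59 Hz

For a string, f ∝ √T, so the new frequency is 347.1·√1.056 = 356.6864 Hz.
f_beat = |356.6864 − 347.1| = 9.59 Hz.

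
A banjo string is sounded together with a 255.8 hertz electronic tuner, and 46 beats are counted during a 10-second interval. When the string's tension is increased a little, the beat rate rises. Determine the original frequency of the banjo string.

260.4 Hz

Beat frequency = 46/10 = 4.6 Hz.
|f − 255.8| = 4.6, so the banjo string was at either 251.2 Hz or 260.4 Hz.
Higher tension means higher frequency; the adjustment raises the banjo string's frequency.
The beat rate rose, so the adjustment moved the banjo string further from 255.8 Hz — it was already above the reference.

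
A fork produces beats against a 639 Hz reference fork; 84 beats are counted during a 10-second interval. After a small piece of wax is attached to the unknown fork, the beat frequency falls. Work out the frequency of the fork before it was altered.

Beat frequency = 84/10 = 8.4 Hz.
|f − 639| = 8.4, so the fork was at either 630.6 Hz or 647.4 Hz.
Loading a fork with wax lowers its frequency; the adjustment lowers the fork's frequency.
The beat rate fell, so the adjustment moved the fork toward 639 Hz — it must have started above the reference.

647.4 Hz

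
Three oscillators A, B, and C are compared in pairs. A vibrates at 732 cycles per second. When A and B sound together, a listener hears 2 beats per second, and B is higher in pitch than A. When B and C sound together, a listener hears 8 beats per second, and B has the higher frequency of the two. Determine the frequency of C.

726 Hz

B is above A, so f_B = 732 + 2 = 734 Hz.
C is below B, so f_C = 734 − 8 = 726 Hz.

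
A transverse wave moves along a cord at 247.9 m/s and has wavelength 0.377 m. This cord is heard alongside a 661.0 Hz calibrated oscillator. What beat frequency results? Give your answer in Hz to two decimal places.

3.44 Hz

Source frequency f = v/λ = 247.9/0.377 = 657.5597 Hz.
f_beat = |657.5597 − 661.0| = 3.44 Hz.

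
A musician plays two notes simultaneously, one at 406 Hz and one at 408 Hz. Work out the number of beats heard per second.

2 Hz

Beats arise from superposition of two nearby frequencies; the beat rate is |f₁ − f₂|.
|406 − 408| = 2 Hz.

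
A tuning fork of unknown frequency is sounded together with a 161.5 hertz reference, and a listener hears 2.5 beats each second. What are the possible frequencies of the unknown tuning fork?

159 Hz or 164 Hz

|f − 161.5| = 2.5, so f = 161.5 ± 2.5.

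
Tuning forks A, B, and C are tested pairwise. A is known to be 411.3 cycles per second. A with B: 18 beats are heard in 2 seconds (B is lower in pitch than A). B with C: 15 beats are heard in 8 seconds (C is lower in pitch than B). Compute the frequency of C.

A–B: Beat frequency = 18/2 = 9 Hz.
B is below A, so f_B = 411.3 − 9 = 402.3 Hz.
B–C: Beat frequency = 15/8 = 1.875 Hz.
C is below B, so f_C = 402.3 − 1.875 = 400.425 Hz.

400.425 Hz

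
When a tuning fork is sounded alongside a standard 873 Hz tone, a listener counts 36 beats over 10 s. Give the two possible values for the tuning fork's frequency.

Beat frequency = 36/10 = 3.6 Hz.
|f − 873| = 3.6, so f = 873 ± 3.6.

869.4 Hz or 876.6 Hz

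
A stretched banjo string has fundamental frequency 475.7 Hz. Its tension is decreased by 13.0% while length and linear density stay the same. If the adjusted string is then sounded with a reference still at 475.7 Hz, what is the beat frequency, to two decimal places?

32.00 Hz

For a string, f ∝ √T, so the new frequency is 475.7·√0.870 = 443.7034 Hz.
f_beat = |443.7034 − 475.7| = 32.00 Hz.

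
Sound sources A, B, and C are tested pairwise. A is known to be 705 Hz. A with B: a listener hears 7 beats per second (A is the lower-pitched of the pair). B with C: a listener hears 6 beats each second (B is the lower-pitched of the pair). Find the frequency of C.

718 Hz

B is above A, so f_B = 705 + 7 = 712 Hz.
C is above B, so f_C = 712 + 6 = 718 Hz.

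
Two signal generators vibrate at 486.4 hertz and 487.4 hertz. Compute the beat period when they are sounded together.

1.000 s

f_beat = |486.4 − 487.4| = 1 Hz.
Beat period T = 1 / f_beat = 1 / 1 s.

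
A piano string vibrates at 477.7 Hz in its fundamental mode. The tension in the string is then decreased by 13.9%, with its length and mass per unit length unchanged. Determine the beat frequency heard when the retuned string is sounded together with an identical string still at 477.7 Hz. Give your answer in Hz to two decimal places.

For a string, f ∝ √T, so the new frequency is 477.7·√0.861 = 443.2582 Hz.
f_beat = |443.2582 − 477.7| = 34.44 Hz.

34.44 Hz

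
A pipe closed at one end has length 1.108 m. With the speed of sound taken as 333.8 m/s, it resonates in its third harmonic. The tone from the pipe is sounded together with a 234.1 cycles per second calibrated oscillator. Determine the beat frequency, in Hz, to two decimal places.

Closed pipe (odd harmonics): f_n = n·v/(4L) = 3·333.8/(4·1.108) = 225.9477 Hz.
f_beat = |225.9477 − 234.1| = 8.15 Hz.

8.15 Hz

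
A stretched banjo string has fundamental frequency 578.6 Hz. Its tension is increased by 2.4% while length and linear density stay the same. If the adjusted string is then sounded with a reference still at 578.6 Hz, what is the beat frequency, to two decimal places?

6.90 Hz

For a string, f ∝ √T, so the new frequency is 578.6·√1.024 = 585.5020 Hz.
f_beat = |585.5020 − 578.6| = 6.90 Hz.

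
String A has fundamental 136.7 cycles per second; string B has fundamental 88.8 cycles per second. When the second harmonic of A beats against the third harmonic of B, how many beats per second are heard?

7.0 Hz

Second harmonic of the first: 2·136.7 = 273.4 Hz.
Third harmonic of the second: 3·88.8 = 266.4 Hz.
f_beat = |273.4 − 266.4| = 7.0 Hz.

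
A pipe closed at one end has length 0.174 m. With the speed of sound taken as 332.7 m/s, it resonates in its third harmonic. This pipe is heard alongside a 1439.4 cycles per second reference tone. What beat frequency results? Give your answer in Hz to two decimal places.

Closed pipe (odd harmonics): f_n = n·v/(4L) = 3·332.7/(4·0.174) = 1434.0517 Hz.
f_beat = |1434.0517 − 1439.4| = 5.35 Hz.

5.35 Hz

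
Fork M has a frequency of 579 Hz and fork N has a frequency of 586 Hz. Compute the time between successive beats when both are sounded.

f_beat = |579 − 586| = 7 Hz.
Beat period T = 1 / f_beat = 1 / 7 s.

0.143 s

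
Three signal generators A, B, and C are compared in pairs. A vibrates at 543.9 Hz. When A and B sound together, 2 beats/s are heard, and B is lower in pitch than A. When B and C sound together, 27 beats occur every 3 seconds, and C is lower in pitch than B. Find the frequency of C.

B is below A, so f_B = 543.9 − 2 = 541.9 Hz.
B–C: Beat frequency = 27/3 = 9 Hz.
C is below B, so f_C = 541.9 − 9 = 532.9 Hz.

532.9 Hz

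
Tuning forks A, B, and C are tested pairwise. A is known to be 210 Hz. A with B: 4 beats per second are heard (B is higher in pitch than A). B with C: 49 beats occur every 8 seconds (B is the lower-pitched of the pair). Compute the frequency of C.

B is above A, so f_B = 210 + 4 = 214 Hz.
B–C: Beat frequency = 49/8 = 6.125 Hz.
C is above B, so f_C = 214 + 6.125 = 220.125 Hz.

220.125 Hz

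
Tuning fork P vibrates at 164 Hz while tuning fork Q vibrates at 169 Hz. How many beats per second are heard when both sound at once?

5 Hz

Beats arise from superposition of two nearby frequencies; the beat rate is |f₁ − f₂|.
|164 − 169| = 5 Hz.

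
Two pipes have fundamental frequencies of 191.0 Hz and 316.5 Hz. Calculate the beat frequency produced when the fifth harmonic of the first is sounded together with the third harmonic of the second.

Fifth harmonic of the first: 5·191.0 = 955.0 Hz.
Third harmonic of the second: 3·316.5 = 949.5 Hz.
f_beat = |955.0 − 949.5| = 5.5 Hz.

5.5 Hz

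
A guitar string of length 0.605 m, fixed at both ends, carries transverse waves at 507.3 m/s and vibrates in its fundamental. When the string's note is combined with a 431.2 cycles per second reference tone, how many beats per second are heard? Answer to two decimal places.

11.94 Hz

For a string fixed at both ends, f_n = n·v/(2L) = 1·507.3/(2·0.605) = 419.2562 Hz.
f_beat = |419.2562 − 431.2| = 11.94 Hz.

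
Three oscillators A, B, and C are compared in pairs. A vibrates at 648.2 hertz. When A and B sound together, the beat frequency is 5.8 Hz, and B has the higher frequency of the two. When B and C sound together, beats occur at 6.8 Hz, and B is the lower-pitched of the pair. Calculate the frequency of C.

B is above A, so f_B = 648.2 + 5.8 = 654 Hz.
C is above B, so f_C = 654 + 6.8 = 660.8 Hz.

660.8 Hz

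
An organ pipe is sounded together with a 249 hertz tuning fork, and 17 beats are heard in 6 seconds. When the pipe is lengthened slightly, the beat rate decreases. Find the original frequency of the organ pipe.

251.8333 Hz

Beat frequency = 17/6 = 2.8333 Hz.
|f − 249| = 2.8333, so the organ pipe was at either 246.1667 Hz or 251.8333 Hz.
A longer pipe has a lower fundamental; the adjustment lowers the organ pipe's frequency.
The beat rate fell, so the adjustment moved the organ pipe toward 249 Hz — it must have started above the reference.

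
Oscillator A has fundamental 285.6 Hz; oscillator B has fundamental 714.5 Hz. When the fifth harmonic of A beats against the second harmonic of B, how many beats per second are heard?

Fifth harmonic of the first: 5·285.6 = 1428.0 Hz.
Second harmonic of the second: 2·714.5 = 1429.0 Hz.
f_beat = |1428.0 − 1429.0| = 1.0 Hz.

1.0 Hz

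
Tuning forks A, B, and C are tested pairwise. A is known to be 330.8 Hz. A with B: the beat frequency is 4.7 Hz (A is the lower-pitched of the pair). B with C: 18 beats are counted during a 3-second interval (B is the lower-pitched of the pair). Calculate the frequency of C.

341.5 Hz

B is above A, so f_B = 330.8 + 4.7 = 335.5 Hz.
B–C: Beat frequency = 18/3 = 6 Hz.
C is above B, so f_C = 335.5 + 6 = 341.5 Hz.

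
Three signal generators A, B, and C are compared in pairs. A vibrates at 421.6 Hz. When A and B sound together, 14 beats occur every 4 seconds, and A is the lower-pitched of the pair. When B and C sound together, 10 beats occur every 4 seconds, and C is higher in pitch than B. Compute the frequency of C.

427.6 Hz

A–B: Beat frequency = 14/4 = 3.5 Hz.
B is above A, so f_B = 421.6 + 3.5 = 425.1 Hz.
B–C: Beat frequency = 10/4 = 2.5 Hz.
C is above B, so f_C = 425.1 + 2.5 = 427.6 Hz.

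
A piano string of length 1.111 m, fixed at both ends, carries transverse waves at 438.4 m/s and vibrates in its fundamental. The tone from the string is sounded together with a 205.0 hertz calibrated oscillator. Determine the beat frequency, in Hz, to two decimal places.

7.70 Hz

For a string fixed at both ends, f_n = n·v/(2L) = 1·438.4/(2·1.111) = 197.2997 Hz.
f_beat = |197.2997 − 205.0| = 7.70 Hz.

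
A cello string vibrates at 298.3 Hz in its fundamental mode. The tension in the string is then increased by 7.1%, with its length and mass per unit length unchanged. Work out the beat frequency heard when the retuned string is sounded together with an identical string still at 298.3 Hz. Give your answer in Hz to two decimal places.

10.41 Hz

For a string, f ∝ √T, so the new frequency is 298.3·√1.071 = 308.7081 Hz.
f_beat = |308.7081 − 298.3| = 10.41 Hz.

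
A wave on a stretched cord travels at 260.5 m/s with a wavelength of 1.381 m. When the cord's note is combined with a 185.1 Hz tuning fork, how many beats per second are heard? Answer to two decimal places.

3.53 Hz

Source frequency f = v/λ = 260.5/1.381 = 188.6314 Hz.
f_beat = |188.6314 − 185.1| = 3.53 Hz.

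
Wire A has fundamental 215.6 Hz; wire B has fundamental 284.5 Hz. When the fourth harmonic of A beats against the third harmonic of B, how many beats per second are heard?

Fourth harmonic of the first: 4·215.6 = 862.4 Hz.
Third harmonic of the second: 3·284.5 = 853.5 Hz.
f_beat = |862.4 − 853.5| = 8.9 Hz.

8.9 Hz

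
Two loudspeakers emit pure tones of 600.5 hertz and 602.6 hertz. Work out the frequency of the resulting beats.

2.1 Hz

Beats arise from superposition of two nearby frequencies; the beat rate is |f₁ − f₂|.
|600.5 − 602.6| = 2.1 Hz.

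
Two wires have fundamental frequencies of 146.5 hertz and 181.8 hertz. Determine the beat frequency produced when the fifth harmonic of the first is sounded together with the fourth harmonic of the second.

5.3 Hz

Fifth harmonic of the first: 5·146.5 = 732.5 Hz.
Fourth harmonic of the second: 4·181.8 = 727.2 Hz.
f_beat = |732.5 − 727.2| = 5.3 Hz.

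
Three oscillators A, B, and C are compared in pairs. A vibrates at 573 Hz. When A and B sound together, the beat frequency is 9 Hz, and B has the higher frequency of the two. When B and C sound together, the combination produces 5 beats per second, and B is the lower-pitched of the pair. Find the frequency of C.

587 Hz

B is above A, so f_B = 573 + 9 = 582 Hz.
C is above B, so f_C = 582 + 5 = 587 Hz.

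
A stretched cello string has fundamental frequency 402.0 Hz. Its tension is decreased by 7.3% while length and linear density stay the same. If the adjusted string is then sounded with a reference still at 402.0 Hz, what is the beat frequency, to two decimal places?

For a string, f ∝ √T, so the new frequency is 402.0·√0.927 = 387.0490 Hz.
f_beat = |387.0490 − 402.0| = 14.95 Hz.

14.95 Hz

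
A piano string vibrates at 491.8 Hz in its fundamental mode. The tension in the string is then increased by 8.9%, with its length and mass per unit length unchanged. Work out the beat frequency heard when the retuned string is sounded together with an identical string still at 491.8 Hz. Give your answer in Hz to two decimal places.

For a string, f ∝ √T, so the new frequency is 491.8·√1.089 = 513.2187 Hz.
f_beat = |513.2187 − 491.8| = 21.42 Hz.

21.42 Hz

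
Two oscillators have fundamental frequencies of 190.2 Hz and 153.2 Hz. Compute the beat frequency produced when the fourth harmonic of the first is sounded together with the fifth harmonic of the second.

5.2 Hz

Fourth harmonic of the first: 4·190.2 = 760.8 Hz.
Fifth harmonic of the second: 5·153.2 = 766.0 Hz.
f_beat = |760.8 − 766.0| = 5.2 Hz.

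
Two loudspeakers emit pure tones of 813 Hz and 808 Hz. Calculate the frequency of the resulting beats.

5 Hz

Beats arise from superposition of two nearby frequencies; the beat rate is |f₁ − f₂|.
|813 − 808| = 5 Hz.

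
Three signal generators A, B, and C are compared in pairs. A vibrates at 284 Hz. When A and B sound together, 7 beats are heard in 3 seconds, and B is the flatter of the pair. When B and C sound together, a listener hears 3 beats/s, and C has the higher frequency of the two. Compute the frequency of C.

284.6667 Hz

A–B: Beat frequency = 7/3 = 2.3333 Hz.
B is below A, so f_B = 284 − 2.3333 = 281.6667 Hz.
C is above B, so f_C = 281.6667 + 3 = 284.6667 Hz.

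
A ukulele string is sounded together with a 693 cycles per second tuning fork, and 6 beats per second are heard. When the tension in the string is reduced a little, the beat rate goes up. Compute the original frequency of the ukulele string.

687 Hz

|f − 693| = 6, so the ukulele string was at either 687 Hz or 699 Hz.
Lower tension means lower frequency; the adjustment lowers the ukulele string's frequency.
The beat rate rose, so the adjustment moved the ukulele string further from 693 Hz — it was already below the reference.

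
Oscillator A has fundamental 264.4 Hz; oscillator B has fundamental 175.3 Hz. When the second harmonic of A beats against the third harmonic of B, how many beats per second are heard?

Second harmonic of the first: 2·264.4 = 528.8 Hz.
Third harmonic of the second: 3·175.3 = 525.9 Hz.
f_beat = |528.8 − 525.9| = 2.9 Hz.

2.9 Hz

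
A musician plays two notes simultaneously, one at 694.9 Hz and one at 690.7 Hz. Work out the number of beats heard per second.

4.2 Hz

The beat frequency equals the magnitude of the frequency difference.
|694.9 − 690.7| = 4.2 Hz.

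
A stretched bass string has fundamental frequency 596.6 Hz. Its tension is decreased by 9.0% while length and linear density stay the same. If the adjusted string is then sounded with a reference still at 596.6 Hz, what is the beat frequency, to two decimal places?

For a string, f ∝ √T, so the new frequency is 596.6·√0.910 = 569.1201 Hz.
f_beat = |569.1201 − 596.6| = 27.48 Hz.

27.48 Hz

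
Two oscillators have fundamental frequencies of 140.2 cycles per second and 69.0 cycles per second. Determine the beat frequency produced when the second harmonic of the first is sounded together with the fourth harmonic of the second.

Second harmonic of the first: 2·140.2 = 280.4 Hz.
Fourth harmonic of the second: 4·69.0 = 276.0 Hz.
f_beat = |280.4 − 276.0| = 4.4 Hz.

4.4 Hz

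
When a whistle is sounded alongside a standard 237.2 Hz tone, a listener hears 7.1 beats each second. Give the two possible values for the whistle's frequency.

230.1 Hz or 244.3 Hz

|f − 237.2| = 7.1, so f = 237.2 ± 7.1.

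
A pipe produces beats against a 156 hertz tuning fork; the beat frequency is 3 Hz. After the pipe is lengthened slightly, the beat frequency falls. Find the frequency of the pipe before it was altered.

|f − 156| = 3, so the pipe was at either 153 Hz or 159 Hz.
A longer pipe has a lower fundamental; the adjustment lowers the pipe's frequency.
The beat rate fell, so the adjustment moved the pipe toward 156 Hz — it must have started above the reference.

159 Hz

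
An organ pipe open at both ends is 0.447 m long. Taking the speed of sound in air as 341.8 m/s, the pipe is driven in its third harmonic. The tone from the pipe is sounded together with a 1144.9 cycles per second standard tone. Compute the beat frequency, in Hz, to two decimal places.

Open pipe: f_n = n·v/(2L) = 3·341.8/(2·0.447) = 1146.9799 Hz.
f_beat = |1146.9799 − 1144.9| = 2.08 Hz.

2.08 Hz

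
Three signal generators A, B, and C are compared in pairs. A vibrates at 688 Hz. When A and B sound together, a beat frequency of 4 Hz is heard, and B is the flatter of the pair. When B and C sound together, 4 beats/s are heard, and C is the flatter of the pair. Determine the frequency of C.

680 Hz

B is below A, so f_B = 688 − 4 = 684 Hz.
C is below B, so f_C = 684 − 4 = 680 Hz.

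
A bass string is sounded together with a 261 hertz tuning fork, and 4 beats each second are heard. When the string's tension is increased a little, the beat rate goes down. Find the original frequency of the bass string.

257 Hz

|f − 261| = 4, so the bass string was at either 257 Hz or 265 Hz.
Higher tension means higher frequency; the adjustment raises the bass string's frequency.
The beat rate fell, so the adjustment moved the bass string toward 261 Hz — it must have started below the reference.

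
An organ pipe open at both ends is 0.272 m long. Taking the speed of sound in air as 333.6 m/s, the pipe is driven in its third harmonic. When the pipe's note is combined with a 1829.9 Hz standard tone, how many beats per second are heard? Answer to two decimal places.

9.81 Hz

Open pipe: f_n = n·v/(2L) = 3·333.6/(2·0.272) = 1839.7059 Hz.
f_beat = |1839.7059 − 1829.9| = 9.81 Hz.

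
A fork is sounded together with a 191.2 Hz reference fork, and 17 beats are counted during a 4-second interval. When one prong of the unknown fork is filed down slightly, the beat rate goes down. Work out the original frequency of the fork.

Beat frequency = 17/4 = 4.25 Hz.
|f − 191.2| = 4.25, so the fork was at either 186.95 Hz or 195.45 Hz.
Filing a prong removes mass and raises the fork's frequency; the adjustment raises the fork's frequency.
The beat rate fell, so the adjustment moved the fork toward 191.2 Hz — it must have started below the reference.

186.95 Hz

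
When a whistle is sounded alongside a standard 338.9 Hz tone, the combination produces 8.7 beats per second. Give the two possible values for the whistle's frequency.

|f − 338.9| = 8.7, so f = 338.9 ± 8.7.

330.2 Hz or 347.6 Hz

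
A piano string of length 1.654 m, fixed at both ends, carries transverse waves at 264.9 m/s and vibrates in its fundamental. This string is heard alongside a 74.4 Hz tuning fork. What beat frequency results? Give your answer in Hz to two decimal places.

5.68 Hz

For a string fixed at both ends, f_n = n·v/(2L) = 1·264.9/(2·1.654) = 80.0786 Hz.
f_beat = |80.0786 − 74.4| = 5.68 Hz.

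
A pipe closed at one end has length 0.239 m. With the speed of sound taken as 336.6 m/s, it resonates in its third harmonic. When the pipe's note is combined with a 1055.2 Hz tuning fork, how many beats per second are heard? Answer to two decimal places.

Closed pipe (odd harmonics): f_n = n·v/(4L) = 3·336.6/(4·0.239) = 1056.2762 Hz.
f_beat = |1056.2762 − 1055.2| = 1.08 Hz.

1.08 Hz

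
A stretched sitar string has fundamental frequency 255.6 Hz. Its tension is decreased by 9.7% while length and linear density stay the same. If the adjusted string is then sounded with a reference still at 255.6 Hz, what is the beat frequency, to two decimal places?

12.71 Hz

For a string, f ∝ √T, so the new frequency is 255.6·√0.903 = 242.8873 Hz.
f_beat = |242.8873 − 255.6| = 12.71 Hz.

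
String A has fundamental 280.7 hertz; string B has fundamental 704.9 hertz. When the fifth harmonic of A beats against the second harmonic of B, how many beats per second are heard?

Fifth harmonic of the first: 5·280.7 = 1403.5 Hz.
Second harmonic of the second: 2·704.9 = 1409.8 Hz.
f_beat = |1403.5 − 1409.8| = 6.3 Hz.

6.3 Hz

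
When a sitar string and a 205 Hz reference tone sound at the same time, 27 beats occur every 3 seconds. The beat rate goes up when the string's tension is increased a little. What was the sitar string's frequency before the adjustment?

Beat frequency = 27/3 = 9 Hz.
|f − 205| = 9, so the sitar string was at either 196 Hz or 214 Hz.
Higher tension means higher frequency; the adjustment raises the sitar string's frequency.
The beat rate rose, so the adjustment moved the sitar string further from 205 Hz — it was already above the reference.

214 Hz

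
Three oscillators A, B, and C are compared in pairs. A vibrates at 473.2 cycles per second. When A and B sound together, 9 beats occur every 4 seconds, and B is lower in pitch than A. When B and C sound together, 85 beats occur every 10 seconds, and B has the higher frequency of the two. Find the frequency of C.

462.45 Hz

A–B: Beat frequency = 9/4 = 2.25 Hz.
B is below A, so f_B = 473.2 − 2.25 = 470.95 Hz.
B–C: Beat frequency = 85/10 = 8.5 Hz.
C is below B, so f_C = 470.95 − 8.5 = 462.45 Hz.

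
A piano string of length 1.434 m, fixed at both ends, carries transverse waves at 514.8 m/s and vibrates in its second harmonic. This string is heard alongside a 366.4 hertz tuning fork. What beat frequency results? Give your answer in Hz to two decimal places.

7.40 Hz

For a string fixed at both ends, f_n = n·v/(2L) = 2·514.8/(2·1.434) = 358.9958 Hz.
f_beat = |358.9958 − 366.4| = 7.40 Hz.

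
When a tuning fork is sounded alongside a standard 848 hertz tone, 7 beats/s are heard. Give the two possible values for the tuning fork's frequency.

|f − 848| = 7, so f = 848 ± 7.

841 Hz or 855 Hz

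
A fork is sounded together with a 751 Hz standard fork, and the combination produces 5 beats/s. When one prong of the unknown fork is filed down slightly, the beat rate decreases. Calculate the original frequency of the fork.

746 Hz

|f − 751| = 5, so the fork was at either 746 Hz or 756 Hz.
Filing a prong removes mass and raises the fork's frequency; the adjustment raises the fork's frequency.
The beat rate fell, so the adjustment moved the fork toward 751 Hz — it must have started below the reference.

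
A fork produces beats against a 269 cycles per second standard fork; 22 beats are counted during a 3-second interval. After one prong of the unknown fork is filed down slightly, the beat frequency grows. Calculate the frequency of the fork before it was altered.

276.3333 Hz

Beat frequency = 22/3 = 7.3333 Hz.
|f − 269| = 7.3333, so the fork was at either 261.6667 Hz or 276.3333 Hz.
Filing a prong removes mass and raises the fork's frequency; the adjustment raises the fork's frequency.
The beat rate rose, so the adjustment moved the fork further from 269 Hz — it was already above the reference.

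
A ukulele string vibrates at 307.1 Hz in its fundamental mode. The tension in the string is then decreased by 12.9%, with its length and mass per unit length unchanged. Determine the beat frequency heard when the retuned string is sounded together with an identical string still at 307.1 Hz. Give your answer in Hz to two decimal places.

For a string, f ∝ √T, so the new frequency is 307.1·√0.871 = 286.6084 Hz.
f_beat = |286.6084 − 307.1| = 20.49 Hz.

20.49 Hz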